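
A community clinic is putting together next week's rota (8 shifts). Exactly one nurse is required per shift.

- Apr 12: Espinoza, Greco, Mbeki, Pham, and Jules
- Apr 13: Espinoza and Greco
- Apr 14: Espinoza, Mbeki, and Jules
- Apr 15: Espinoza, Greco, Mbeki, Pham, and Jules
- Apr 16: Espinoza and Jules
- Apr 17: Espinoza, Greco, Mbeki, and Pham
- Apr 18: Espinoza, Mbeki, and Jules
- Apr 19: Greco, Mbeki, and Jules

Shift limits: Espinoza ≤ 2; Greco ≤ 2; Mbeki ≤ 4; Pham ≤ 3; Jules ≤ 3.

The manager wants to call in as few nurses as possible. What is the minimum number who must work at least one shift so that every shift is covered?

3

8 slots to fill and no one can take more than 4, so at least ⌈8/4⌉ = 2 nurses are needed.
Any 2 nurses together have capacity at most 4+3 = 7 < 8 slots, so 2 can never suffice.
Espinoza, Greco, and Mbeki alone can cover everything: Apr 12→Greco, Apr 13→Espinoza, Apr 14→Mbeki, Apr 15→Mbeki, Apr 16→Espinoza, Apr 17→Mbeki, Apr 18→Mbeki, Apr 19→Greco.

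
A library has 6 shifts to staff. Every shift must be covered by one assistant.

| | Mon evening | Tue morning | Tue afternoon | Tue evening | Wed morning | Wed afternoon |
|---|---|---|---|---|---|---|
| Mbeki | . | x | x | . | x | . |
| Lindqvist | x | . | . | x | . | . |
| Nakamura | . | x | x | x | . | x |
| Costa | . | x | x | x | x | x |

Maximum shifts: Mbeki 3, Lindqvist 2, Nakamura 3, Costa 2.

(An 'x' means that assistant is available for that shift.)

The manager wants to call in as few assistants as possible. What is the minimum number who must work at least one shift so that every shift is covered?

6 slots to fill and no one can take more than 3, so at least ⌈6/3⌉ = 2 assistants are needed.
No set of 2 assistants can cover every shift (each such set leaves at least one shift with no one available or exceeds a cap).
Mbeki, Lindqvist, and Nakamura alone can cover everything: Mon evening→Lindqvist, Tue morning→Mbeki, Tue afternoon→Mbeki, Tue evening→Lindqvist, Wed morning→Mbeki, Wed afternoon→Nakamura.

3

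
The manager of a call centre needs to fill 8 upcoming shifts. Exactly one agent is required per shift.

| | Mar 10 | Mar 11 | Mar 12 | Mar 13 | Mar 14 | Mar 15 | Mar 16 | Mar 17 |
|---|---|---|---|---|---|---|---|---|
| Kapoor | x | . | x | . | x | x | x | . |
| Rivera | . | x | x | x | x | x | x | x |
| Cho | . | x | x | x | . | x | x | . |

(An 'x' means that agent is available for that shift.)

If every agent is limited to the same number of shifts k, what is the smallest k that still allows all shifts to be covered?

3

With 3 agents and 8 worker-slots to fill, someone must work at least ⌈8/3⌉ = 3 shifts, so k ≥ 3.
k = 3 works: Mar 10→Kapoor, Mar 11→Rivera, Mar 12→Kapoor, Mar 13→Rivera, Mar 14→Kapoor, Mar 15→Cho, Mar 16→Cho, Mar 17→Rivera.
Loads: Kapoor 3, Rivera 3, Cho 2 — all ≤ 3.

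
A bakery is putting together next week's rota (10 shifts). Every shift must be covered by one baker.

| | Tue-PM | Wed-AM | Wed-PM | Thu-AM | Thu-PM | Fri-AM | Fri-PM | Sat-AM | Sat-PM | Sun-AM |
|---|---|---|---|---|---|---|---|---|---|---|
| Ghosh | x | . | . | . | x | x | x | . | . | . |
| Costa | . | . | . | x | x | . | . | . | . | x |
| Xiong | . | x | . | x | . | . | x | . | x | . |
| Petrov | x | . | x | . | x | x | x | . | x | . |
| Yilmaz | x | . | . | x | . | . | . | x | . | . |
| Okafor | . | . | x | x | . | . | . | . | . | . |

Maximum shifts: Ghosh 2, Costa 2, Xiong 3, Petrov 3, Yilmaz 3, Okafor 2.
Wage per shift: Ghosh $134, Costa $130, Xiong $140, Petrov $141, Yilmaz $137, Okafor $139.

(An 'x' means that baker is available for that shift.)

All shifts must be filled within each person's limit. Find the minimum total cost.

$1358

Wed-AM can only be covered by Xiong, so that assignment is forced.
Sat-AM can only be covered by Yilmaz, so that assignment is forced.
Sun-AM can only be covered by Costa, so that assignment is forced.
Picking the cheapest available baker for each shift independently would cost $1348, but that ignores the shift limits.
An optimal schedule: Tue-PM→Yilmaz, Wed-AM→Xiong, Wed-PM→Okafor, Thu-AM→Yilmaz, Thu-PM→Costa, Fri-AM→Ghosh, Fri-PM→Ghosh, Sat-AM→Yilmaz, Sat-PM→Xiong, Sun-AM→Costa.
Total: 137 + 140 + 139 + 137 + 130 + 134 + 134 + 137 + 140 + 130 = $1358.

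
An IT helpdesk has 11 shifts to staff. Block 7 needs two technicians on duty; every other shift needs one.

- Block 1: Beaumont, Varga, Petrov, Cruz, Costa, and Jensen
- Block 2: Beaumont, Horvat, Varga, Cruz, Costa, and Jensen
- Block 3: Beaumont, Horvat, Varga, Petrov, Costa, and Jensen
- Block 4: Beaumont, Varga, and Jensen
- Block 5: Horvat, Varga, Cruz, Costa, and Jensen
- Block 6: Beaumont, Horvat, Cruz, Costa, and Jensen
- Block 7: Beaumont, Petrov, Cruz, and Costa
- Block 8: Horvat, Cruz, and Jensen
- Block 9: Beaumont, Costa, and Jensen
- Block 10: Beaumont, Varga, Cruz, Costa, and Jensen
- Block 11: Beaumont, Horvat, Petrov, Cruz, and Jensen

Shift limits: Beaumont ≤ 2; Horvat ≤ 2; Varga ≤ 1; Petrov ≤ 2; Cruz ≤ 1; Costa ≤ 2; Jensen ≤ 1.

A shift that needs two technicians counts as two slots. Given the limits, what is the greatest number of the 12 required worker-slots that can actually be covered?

11

Total capacity across all technicians is 2+2+1+2+1+2+1 = 11, and 12 slots are needed, so at most 11 can be filled.
An assignment achieving 11: Block 1→Costa, Block 2→Jensen, Block 4→Beaumont, Block 5→Horvat, Block 6→Costa, Block 7→Petrov+Cruz, Block 8→Horvat, Block 9→Beaumont, Block 10→Varga, Block 11→Petrov.
Loads: Beaumont 2/2, Horvat 2/2, Varga 1/1, Petrov 2/2, Cruz 1/1, Costa 2/2, Jensen 1/1.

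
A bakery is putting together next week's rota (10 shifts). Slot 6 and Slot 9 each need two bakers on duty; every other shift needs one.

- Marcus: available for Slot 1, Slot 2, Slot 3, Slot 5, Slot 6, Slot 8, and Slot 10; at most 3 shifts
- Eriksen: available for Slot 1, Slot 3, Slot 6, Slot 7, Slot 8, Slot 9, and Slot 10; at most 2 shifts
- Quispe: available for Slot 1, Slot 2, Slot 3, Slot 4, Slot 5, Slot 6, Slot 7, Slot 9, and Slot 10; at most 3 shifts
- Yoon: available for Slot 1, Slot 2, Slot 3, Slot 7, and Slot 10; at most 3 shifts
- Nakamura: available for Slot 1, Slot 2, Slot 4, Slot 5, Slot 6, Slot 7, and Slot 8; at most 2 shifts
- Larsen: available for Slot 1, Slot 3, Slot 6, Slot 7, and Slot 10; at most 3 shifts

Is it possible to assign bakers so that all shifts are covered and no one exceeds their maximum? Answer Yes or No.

Yes

Slot 9 can only be covered by Eriksen and Quispe, so that assignment is forced.
One valid schedule: Slot 1→Yoon, Slot 2→Marcus, Slot 3→Eriksen, Slot 4→Quispe, Slot 5→Marcus, Slot 6→Nakamura+Larsen, Slot 7→Quispe, Slot 8→Marcus, Slot 9→Eriksen+Quispe, Slot 10→Yoon.
Loads: Marcus 3/3, Eriksen 2/2, Quispe 3/3, Yoon 2/3, Nakamura 1/2, Larsen 1/3 — all within limits.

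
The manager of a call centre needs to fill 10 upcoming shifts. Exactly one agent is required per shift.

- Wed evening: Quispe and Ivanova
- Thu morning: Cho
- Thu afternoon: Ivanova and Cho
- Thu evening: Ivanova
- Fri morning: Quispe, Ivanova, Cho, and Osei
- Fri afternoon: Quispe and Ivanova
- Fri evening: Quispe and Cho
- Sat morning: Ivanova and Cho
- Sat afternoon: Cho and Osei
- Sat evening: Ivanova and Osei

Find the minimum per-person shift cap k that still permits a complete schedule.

3

With 4 agents and 10 worker-slots to fill, someone must work at least ⌈10/4⌉ = 3 shifts, so k ≥ 3.
k = 3 works: Wed evening→Quispe, Thu morning→Cho, Thu afternoon→Ivanova, Thu evening→Ivanova, Fri morning→Cho, Fri afternoon→Quispe, Fri evening→Quispe, Sat morning→Ivanova, Sat afternoon→Cho, Sat evening→Osei.
Loads: Quispe 3, Ivanova 3, Cho 3, Osei 1 — all ≤ 3.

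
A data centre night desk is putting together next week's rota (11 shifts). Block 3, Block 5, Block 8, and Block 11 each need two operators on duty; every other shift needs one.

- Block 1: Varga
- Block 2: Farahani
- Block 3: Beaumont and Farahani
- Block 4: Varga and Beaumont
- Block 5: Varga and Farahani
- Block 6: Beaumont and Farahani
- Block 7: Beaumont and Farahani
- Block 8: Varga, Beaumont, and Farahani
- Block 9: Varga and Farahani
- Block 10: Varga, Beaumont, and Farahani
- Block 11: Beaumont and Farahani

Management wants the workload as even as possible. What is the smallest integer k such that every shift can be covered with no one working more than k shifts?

5

With 3 operators and 15 worker-slots to fill, someone must work at least ⌈15/3⌉ = 5 shifts, so k ≥ 5.
k = 5 works: Block 1→Varga, Block 2→Farahani, Block 3→Beaumont+Farahani, Block 4→Varga, Block 5→Varga+Farahani, Block 6→Beaumont, Block 7→Beaumont, Block 8→Varga+Beaumont, Block 9→Varga, Block 10→Farahani, Block 11→Beaumont+Farahani.
Loads: Varga 5, Beaumont 5, Farahani 5 — all ≤ 5.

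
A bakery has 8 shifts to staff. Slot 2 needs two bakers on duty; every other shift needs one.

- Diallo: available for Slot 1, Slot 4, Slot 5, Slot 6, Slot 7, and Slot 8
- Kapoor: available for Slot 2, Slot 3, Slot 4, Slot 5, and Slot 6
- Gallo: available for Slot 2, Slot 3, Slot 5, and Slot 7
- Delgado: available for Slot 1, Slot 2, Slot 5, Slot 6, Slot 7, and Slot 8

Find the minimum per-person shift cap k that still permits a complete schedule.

With 4 bakers and 9 worker-slots to fill, someone must work at least ⌈9/4⌉ = 3 shifts, so k ≥ 3.
k = 3 works: Slot 1→Diallo, Slot 2→Kapoor+Gallo, Slot 3→Kapoor, Slot 4→Diallo, Slot 5→Gallo, Slot 6→Kapoor, Slot 7→Gallo, Slot 8→Diallo.
Loads: Diallo 3, Kapoor 3, Gallo 3, Delgado 0 — all ≤ 3.

3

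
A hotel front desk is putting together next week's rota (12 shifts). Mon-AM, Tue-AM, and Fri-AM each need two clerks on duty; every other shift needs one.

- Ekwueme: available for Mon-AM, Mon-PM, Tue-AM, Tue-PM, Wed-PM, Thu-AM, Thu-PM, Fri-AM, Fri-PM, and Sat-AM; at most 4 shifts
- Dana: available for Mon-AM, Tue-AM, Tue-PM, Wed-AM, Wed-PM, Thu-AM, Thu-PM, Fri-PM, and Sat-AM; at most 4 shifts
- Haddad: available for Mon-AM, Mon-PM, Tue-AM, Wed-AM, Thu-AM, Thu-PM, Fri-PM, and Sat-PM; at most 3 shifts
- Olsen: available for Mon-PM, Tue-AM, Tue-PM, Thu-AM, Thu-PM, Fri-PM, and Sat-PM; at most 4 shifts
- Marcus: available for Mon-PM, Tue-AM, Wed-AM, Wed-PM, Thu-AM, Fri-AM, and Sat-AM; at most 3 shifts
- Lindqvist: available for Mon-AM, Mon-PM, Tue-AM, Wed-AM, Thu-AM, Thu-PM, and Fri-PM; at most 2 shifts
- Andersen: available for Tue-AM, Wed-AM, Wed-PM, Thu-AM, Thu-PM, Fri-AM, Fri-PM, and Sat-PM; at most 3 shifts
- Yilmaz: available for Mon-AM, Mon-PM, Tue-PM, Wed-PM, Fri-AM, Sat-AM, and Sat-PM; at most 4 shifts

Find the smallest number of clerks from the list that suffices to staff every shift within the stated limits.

15 slots to fill and no one can take more than 4, so at least ⌈15/4⌉ = 4 clerks are needed.
Ekwueme, Dana, Haddad, and Yilmaz alone can cover everything: Mon-AM→Haddad+Yilmaz, Mon-PM→Ekwueme, Tue-AM→Ekwueme+Dana, Tue-PM→Ekwueme, Wed-AM→Dana, Wed-PM→Yilmaz, Thu-AM→Dana, Thu-PM→Dana, Fri-AM→Ekwueme+Yilmaz, Fri-PM→Haddad, Sat-AM→Yilmaz, Sat-PM→Haddad.

4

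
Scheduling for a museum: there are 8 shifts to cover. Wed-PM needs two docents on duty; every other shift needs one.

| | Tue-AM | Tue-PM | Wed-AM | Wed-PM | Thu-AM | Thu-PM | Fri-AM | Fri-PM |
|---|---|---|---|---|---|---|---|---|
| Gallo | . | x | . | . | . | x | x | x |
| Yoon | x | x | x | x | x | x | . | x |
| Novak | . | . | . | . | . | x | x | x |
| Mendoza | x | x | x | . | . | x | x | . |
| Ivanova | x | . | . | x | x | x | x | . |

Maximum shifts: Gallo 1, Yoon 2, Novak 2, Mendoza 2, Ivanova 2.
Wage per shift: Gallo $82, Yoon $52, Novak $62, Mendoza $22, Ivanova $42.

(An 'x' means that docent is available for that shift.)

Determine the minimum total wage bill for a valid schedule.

Wed-PM can only be covered by Yoon and Ivanova, so that assignment is forced.
Picking the cheapest available docent for each shift independently would cost $298, but that ignores the shift limits.
An optimal schedule: Tue-AM→Mendoza, Tue-PM→Gallo, Wed-AM→Yoon, Wed-PM→Yoon+Ivanova, Thu-AM→Ivanova, Thu-PM→Mendoza, Fri-AM→Novak, Fri-PM→Novak.
Total: 22 + 82 + 52 + 52 + 42 + 42 + 22 + 62 + 62 = $438.

$438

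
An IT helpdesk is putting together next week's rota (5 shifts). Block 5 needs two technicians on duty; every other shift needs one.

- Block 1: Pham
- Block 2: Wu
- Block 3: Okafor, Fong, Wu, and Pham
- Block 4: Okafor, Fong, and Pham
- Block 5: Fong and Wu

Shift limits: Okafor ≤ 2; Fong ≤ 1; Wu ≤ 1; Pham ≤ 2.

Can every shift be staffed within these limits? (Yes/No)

No

Total capacity is 6 and 6 slots are needed, so capacity alone doesn't rule it out.
Shifts {Block 2, Block 5} need 3 worker-slots in total, but the technicians available for any of those shifts (Fong and Wu) can supply at most 2 among them. So no valid schedule exists.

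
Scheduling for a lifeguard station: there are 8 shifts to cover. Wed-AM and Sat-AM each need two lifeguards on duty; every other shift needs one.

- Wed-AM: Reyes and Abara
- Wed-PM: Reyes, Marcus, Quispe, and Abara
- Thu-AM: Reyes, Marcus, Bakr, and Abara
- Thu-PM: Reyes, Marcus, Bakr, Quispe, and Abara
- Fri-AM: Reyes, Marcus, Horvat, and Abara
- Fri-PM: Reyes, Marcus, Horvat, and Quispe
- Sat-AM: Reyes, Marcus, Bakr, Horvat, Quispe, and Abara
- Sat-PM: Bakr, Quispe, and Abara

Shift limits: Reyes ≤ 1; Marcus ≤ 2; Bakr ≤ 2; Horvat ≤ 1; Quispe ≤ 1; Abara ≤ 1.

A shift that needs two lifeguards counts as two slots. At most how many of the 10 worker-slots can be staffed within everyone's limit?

8

Total capacity across all lifeguards is 1+2+2+1+1+1 = 8, and 10 slots are needed, so at most 8 can be filled.
An assignment achieving 8: Wed-AM→Reyes+Abara, Wed-PM→Marcus, Thu-AM→Marcus, Thu-PM→Bakr, Fri-AM→Horvat, Fri-PM→Quispe, Sat-PM→Bakr.
Loads: Reyes 1/1, Marcus 2/2, Bakr 2/2, Horvat 1/1, Quispe 1/1, Abara 1/1.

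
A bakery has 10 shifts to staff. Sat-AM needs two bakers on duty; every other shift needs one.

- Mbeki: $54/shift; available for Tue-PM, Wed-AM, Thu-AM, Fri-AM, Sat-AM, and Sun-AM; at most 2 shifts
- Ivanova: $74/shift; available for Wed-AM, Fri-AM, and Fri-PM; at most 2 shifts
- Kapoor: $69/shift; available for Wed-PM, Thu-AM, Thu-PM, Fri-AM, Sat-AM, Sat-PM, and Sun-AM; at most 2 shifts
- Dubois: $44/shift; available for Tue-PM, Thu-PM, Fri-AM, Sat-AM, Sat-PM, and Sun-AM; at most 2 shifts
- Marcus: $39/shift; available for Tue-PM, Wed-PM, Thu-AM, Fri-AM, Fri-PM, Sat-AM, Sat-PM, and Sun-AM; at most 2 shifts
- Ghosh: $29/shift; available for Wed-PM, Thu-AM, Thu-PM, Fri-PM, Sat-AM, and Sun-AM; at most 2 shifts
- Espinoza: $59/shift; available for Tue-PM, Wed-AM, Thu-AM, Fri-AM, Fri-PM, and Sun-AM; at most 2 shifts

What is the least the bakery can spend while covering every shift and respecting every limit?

Picking the cheapest available baker for each shift independently would cost $384, but that ignores the shift limits.
An optimal schedule: Tue-PM→Marcus, Wed-AM→Mbeki, Wed-PM→Ghosh, Thu-AM→Mbeki, Thu-PM→Ghosh, Fri-AM→Dubois, Fri-PM→Espinoza, Sat-AM→Dubois+Kapoor, Sat-PM→Marcus, Sun-AM→Espinoza.
Total: 39 + 54 + 29 + 54 + 29 + 44 + 59 + 44 + 69 + 39 + 59 = $519.

$519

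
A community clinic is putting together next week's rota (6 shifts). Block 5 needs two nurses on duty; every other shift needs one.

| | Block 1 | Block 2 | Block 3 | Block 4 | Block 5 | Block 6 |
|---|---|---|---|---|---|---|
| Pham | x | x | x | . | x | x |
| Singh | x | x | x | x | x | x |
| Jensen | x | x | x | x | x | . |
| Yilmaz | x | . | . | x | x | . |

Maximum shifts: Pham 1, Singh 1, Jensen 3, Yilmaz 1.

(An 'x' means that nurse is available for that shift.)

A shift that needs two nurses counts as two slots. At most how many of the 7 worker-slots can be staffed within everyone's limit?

Total capacity across all nurses is 1+1+3+1 = 6, and 7 slots are needed, so at most 6 can be filled.
An assignment achieving 6: Block 1→Jensen, Block 2→Singh, Block 3→Jensen, Block 4→Jensen, Block 5→Yilmaz, Block 6→Pham.
Loads: Pham 1/1, Singh 1/1, Jensen 3/3, Yilmaz 1/1.

6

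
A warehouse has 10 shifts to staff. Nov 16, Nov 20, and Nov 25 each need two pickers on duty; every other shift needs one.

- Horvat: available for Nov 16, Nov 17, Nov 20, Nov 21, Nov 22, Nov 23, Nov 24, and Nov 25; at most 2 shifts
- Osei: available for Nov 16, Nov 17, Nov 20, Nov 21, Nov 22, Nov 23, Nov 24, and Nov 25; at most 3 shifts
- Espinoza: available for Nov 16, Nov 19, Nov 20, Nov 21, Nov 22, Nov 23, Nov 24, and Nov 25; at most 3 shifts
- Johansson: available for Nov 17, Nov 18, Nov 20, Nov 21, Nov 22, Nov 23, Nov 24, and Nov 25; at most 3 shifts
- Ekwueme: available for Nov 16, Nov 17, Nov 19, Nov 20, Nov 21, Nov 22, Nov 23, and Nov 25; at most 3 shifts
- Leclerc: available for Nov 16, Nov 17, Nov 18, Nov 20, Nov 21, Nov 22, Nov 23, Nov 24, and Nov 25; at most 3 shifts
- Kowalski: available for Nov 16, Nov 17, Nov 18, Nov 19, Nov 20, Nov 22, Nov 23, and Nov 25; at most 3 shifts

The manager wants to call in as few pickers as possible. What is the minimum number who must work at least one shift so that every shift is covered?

5

13 slots to fill and no one can take more than 3, so at least ⌈13/3⌉ = 5 pickers are needed.
Horvat, Osei, Espinoza, Johansson, and Ekwueme alone can cover everything: Nov 16→Espinoza+Ekwueme, Nov 17→Horvat, Nov 18→Johansson, Nov 19→Espinoza, Nov 20→Espinoza+Johansson, Nov 21→Osei, Nov 22→Osei, Nov 23→Osei, Nov 24→Horvat, Nov 25→Johansson+Ekwueme.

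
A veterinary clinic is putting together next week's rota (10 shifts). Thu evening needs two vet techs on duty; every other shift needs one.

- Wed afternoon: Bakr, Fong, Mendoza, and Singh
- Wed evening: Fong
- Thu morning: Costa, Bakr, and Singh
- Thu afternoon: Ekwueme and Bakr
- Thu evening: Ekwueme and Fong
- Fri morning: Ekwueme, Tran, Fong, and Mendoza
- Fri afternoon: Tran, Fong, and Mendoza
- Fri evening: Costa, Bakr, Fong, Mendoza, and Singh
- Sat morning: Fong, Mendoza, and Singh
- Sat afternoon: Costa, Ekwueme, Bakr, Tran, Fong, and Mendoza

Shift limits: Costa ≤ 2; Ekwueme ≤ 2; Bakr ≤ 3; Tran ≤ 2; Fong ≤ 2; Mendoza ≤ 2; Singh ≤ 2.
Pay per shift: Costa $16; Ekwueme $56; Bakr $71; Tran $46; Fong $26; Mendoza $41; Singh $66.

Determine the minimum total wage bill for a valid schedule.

$436

Wed evening can only be covered by Fong, so that assignment is forced.
Thu evening can only be covered by Ekwueme and Fong, so that assignment is forced.
Picking the cheapest available vet tech for each shift independently would cost $316, but that ignores the shift limits.
An optimal schedule: Wed afternoon→Singh, Wed evening→Fong, Thu morning→Costa, Thu afternoon→Ekwueme, Thu evening→Fong+Ekwueme, Fri morning→Tran, Fri afternoon→Mendoza, Fri evening→Costa, Sat morning→Mendoza, Sat afternoon→Tran.
Total: 66 + 26 + 16 + 56 + 26 + 56 + 46 + 41 + 16 + 41 + 46 = $436.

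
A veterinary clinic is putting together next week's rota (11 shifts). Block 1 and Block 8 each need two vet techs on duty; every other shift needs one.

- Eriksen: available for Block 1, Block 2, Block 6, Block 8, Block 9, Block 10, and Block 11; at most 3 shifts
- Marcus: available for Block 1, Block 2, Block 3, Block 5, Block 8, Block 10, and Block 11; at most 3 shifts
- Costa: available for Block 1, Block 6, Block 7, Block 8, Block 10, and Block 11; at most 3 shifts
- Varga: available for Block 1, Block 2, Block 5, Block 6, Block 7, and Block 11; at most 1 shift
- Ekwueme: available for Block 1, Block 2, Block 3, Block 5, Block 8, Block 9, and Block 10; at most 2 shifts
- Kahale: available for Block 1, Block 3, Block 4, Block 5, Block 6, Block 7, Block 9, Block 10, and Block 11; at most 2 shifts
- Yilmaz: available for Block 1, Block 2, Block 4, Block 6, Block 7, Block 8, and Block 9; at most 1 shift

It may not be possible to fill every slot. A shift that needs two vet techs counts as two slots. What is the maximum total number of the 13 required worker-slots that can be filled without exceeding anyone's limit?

13

Total capacity across all vet techs is 3+3+3+1+2+2+1 = 15, and 13 slots are needed, so at most 13 can be filled.
An assignment achieving 13: Block 1→Ekwueme+Kahale, Block 2→Eriksen, Block 3→Marcus, Block 4→Kahale, Block 5→Marcus, Block 6→Eriksen, Block 7→Costa, Block 8→Marcus+Costa, Block 9→Eriksen, Block 10→Costa, Block 11→Varga.
Loads: Eriksen 3/3, Marcus 3/3, Costa 3/3, Varga 1/1, Ekwueme 1/2, Kahale 2/2, Yilmaz 0/1.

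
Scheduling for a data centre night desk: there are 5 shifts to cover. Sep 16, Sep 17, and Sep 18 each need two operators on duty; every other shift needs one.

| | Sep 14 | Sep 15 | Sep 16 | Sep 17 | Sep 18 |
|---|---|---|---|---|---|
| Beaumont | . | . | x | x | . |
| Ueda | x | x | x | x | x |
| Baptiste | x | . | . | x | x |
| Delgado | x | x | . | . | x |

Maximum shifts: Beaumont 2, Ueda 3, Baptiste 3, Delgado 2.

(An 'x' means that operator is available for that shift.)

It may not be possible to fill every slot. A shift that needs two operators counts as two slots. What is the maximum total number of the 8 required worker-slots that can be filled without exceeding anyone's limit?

Total capacity across all operators is 2+3+3+2 = 10, and 8 slots are needed, so at most 8 can be filled.
An assignment achieving 8: Sep 14→Ueda, Sep 15→Ueda, Sep 16→Beaumont+Ueda, Sep 17→Beaumont+Baptiste, Sep 18→Baptiste+Delgado.
Loads: Beaumont 2/2, Ueda 3/3, Baptiste 2/3, Delgado 1/2.

8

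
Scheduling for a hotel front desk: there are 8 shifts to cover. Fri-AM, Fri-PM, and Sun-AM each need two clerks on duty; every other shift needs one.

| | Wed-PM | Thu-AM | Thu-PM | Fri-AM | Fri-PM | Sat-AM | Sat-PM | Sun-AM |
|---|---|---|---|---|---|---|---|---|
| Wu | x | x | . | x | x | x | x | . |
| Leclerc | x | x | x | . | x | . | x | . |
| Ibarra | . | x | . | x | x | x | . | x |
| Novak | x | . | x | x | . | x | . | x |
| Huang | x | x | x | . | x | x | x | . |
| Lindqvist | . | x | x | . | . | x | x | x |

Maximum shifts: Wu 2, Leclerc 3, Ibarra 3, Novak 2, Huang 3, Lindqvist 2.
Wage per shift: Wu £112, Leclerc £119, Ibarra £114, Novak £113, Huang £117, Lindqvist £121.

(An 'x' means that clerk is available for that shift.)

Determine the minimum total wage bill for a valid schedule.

Picking the cheapest available clerk for each shift independently would cost £1239, but that ignores the shift limits.
An optimal schedule: Wed-PM→Wu, Thu-AM→Ibarra, Thu-PM→Huang, Fri-AM→Wu+Novak, Fri-PM→Huang+Leclerc, Sat-AM→Ibarra, Sat-PM→Huang, Sun-AM→Novak+Ibarra.
Total: 112 + 114 + 117 + 112 + 113 + 117 + 119 + 114 + 117 + 113 + 114 = £1262.

£1262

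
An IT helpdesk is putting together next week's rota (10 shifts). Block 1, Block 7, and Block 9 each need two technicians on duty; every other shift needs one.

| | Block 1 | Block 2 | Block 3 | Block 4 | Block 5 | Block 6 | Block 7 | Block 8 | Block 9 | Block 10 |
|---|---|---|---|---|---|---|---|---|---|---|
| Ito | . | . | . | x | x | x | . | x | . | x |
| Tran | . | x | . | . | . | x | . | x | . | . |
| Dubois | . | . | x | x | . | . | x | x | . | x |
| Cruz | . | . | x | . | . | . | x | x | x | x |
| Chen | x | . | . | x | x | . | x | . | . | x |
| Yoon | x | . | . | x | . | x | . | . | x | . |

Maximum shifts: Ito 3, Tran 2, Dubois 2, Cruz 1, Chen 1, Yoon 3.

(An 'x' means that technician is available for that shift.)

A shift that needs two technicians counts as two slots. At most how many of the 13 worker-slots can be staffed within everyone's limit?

Total capacity across all technicians is 3+2+2+1+1+3 = 12, and 13 slots are needed, so at most 12 can be filled.
An assignment achieving 12: Block 1→Chen+Yoon, Block 2→Tran, Block 3→Dubois, Block 4→Yoon, Block 5→Ito, Block 6→Ito, Block 7→Dubois, Block 8→Tran, Block 9→Cruz+Yoon, Block 10→Ito.
Loads: Ito 3/3, Tran 2/2, Dubois 2/2, Cruz 1/1, Chen 1/1, Yoon 3/3.

12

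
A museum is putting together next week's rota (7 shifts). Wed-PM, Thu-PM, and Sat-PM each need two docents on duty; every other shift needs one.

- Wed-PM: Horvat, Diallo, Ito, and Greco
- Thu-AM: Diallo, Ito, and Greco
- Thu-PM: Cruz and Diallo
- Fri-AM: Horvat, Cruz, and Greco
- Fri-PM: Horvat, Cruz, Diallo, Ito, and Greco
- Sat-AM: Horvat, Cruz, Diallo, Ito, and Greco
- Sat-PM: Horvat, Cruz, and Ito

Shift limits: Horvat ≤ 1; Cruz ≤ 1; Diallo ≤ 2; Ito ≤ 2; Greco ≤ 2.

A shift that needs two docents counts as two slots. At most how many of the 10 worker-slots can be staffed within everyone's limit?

Total capacity across all docents is 1+1+2+2+2 = 8, and 10 slots are needed, so at most 8 can be filled.
An assignment achieving 8: Wed-PM→Ito+Greco, Thu-AM→Diallo, Thu-PM→Cruz+Diallo, Fri-AM→Horvat, Fri-PM→Greco, Sat-PM→Ito.
Loads: Horvat 1/1, Cruz 1/1, Diallo 2/2, Ito 2/2, Greco 2/2.

8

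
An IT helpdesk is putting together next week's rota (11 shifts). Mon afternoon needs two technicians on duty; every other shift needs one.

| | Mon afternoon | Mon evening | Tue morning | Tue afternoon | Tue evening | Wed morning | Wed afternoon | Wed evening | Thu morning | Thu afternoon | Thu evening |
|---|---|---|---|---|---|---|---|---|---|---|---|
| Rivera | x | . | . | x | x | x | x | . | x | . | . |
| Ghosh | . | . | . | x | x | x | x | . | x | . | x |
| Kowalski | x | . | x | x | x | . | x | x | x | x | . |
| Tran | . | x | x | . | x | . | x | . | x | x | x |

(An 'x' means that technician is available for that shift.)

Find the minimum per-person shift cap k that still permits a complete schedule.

3

With 4 technicians and 12 worker-slots to fill, someone must work at least ⌈12/4⌉ = 3 shifts, so k ≥ 3.
k = 3 works: Mon afternoon→Rivera+Kowalski, Mon evening→Tran, Tue morning→Kowalski, Tue afternoon→Rivera, Tue evening→Ghosh, Wed morning→Rivera, Wed afternoon→Ghosh, Wed evening→Kowalski, Thu morning→Tran, Thu afternoon→Tran, Thu evening→Ghosh.
Loads: Rivera 3, Ghosh 3, Kowalski 3, Tran 3 — all ≤ 3.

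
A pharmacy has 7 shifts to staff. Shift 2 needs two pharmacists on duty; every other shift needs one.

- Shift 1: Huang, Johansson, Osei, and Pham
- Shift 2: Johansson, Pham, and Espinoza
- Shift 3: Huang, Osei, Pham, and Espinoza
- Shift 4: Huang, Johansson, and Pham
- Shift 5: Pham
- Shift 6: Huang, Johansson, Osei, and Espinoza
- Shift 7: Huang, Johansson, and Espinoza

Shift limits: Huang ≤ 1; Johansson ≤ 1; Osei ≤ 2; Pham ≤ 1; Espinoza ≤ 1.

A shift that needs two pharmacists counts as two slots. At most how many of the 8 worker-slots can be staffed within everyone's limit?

Total capacity across all pharmacists is 1+1+2+1+1 = 6, and 8 slots are needed, so at most 6 can be filled.
An assignment achieving 6: Shift 1→Osei, Shift 2→Johansson+Espinoza, Shift 3→Osei, Shift 4→Huang, Shift 5→Pham.
Loads: Huang 1/1, Johansson 1/1, Osei 2/2, Pham 1/1, Espinoza 1/1.

6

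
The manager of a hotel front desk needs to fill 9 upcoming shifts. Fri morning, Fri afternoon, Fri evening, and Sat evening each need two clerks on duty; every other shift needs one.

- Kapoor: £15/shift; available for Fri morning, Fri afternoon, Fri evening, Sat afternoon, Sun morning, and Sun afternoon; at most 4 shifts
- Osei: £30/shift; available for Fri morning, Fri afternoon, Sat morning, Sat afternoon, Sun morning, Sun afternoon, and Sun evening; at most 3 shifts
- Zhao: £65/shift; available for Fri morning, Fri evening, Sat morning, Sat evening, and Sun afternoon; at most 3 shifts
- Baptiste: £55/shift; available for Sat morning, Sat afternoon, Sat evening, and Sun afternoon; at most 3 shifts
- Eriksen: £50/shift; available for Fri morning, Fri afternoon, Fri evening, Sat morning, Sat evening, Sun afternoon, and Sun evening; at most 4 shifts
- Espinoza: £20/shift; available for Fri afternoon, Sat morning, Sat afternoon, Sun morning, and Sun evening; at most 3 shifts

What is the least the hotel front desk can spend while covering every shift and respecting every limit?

£365

Picking the cheapest available clerk for each shift independently would cost £335, but that ignores the shift limits.
An optimal schedule: Fri morning→Kapoor+Osei, Fri afternoon→Espinoza+Osei, Fri evening→Kapoor+Eriksen, Sat morning→Espinoza, Sat afternoon→Kapoor, Sat evening→Eriksen+Baptiste, Sun morning→Kapoor, Sun afternoon→Osei, Sun evening→Espinoza.
Total: 15 + 30 + 20 + 30 + 15 + 50 + 20 + 15 + 50 + 55 + 15 + 30 + 20 = £365.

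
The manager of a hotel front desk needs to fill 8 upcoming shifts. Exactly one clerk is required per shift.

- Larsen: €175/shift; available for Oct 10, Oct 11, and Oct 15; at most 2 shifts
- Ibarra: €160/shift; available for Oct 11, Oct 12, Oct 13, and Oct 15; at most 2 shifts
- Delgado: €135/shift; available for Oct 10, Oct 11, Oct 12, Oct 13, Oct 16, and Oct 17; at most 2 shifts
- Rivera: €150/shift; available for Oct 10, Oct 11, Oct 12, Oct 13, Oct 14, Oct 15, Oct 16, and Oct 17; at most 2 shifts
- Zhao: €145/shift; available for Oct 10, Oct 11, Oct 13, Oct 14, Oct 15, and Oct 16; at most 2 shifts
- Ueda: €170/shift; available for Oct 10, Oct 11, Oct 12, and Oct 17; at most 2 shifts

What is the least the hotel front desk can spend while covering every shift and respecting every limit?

Picking the cheapest available clerk for each shift independently would cost €1100, but that ignores the shift limits.
An optimal schedule: Oct 10→Rivera, Oct 11→Ibarra, Oct 12→Rivera, Oct 13→Zhao, Oct 14→Zhao, Oct 15→Ibarra, Oct 16→Delgado, Oct 17→Delgado.
Total: 150 + 160 + 150 + 145 + 145 + 160 + 135 + 135 = €1180.

€1180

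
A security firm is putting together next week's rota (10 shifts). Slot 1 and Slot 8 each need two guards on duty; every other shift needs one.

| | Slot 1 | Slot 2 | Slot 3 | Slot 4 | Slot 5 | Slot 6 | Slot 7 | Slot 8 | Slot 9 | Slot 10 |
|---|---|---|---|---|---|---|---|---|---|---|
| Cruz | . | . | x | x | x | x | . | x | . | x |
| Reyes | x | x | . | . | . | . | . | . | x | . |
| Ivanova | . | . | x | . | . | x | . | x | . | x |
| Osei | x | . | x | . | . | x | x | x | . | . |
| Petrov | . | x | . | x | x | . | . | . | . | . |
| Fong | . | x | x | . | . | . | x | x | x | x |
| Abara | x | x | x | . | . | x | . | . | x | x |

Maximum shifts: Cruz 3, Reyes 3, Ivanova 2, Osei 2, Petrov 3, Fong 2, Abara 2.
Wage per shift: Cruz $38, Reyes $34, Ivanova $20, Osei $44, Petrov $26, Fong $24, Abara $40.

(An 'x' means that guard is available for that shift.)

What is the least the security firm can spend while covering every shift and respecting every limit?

Picking the cheapest available guard for each shift independently would cost $302, but that ignores the shift limits.
An optimal schedule: Slot 1→Reyes+Abara, Slot 2→Petrov, Slot 3→Cruz, Slot 4→Petrov, Slot 5→Petrov, Slot 6→Ivanova, Slot 7→Fong, Slot 8→Fong+Cruz, Slot 9→Reyes, Slot 10→Ivanova.
Total: 34 + 40 + 26 + 38 + 26 + 26 + 20 + 24 + 24 + 38 + 34 + 20 = $350.

$350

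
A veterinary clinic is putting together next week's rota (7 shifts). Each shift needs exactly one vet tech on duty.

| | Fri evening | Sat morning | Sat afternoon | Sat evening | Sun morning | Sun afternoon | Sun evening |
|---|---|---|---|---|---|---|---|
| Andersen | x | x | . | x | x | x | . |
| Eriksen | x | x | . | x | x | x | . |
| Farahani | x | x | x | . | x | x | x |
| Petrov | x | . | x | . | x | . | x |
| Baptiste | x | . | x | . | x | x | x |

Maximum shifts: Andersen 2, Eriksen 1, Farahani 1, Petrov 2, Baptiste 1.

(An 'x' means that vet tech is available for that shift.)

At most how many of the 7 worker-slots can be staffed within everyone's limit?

7

Total capacity across all vet techs is 2+1+1+2+1 = 7, and 7 slots are needed, so at most 7 can be filled.
An assignment achieving 7: Fri evening→Petrov, Sat morning→Andersen, Sat afternoon→Farahani, Sat evening→Andersen, Sun morning→Baptiste, Sun afternoon→Eriksen, Sun evening→Petrov.
Loads: Andersen 2/2, Eriksen 1/1, Farahani 1/1, Petrov 2/2, Baptiste 1/1.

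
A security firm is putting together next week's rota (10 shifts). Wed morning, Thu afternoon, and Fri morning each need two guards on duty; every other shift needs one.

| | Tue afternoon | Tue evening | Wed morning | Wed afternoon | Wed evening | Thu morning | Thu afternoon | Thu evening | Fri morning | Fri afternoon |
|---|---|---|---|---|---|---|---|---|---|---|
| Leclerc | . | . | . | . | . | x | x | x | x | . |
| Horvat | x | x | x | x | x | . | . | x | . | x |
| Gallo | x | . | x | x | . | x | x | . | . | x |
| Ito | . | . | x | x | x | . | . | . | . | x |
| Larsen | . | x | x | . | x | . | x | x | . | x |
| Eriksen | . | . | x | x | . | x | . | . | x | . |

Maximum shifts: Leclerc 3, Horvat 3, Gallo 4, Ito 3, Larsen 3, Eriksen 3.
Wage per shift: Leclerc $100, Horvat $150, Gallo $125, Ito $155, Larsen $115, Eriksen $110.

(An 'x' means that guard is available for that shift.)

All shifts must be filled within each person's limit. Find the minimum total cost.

Fri morning can only be covered by Leclerc and Eriksen, so that assignment is forced.
Picking the cheapest available guard for each shift independently would cost $1430, but that ignores the shift limits.
An optimal schedule: Tue afternoon→Gallo, Tue evening→Larsen, Wed morning→Eriksen+Gallo, Wed afternoon→Eriksen, Wed evening→Larsen, Thu morning→Leclerc, Thu afternoon→Leclerc+Gallo, Thu evening→Larsen, Fri morning→Leclerc+Eriksen, Fri afternoon→Gallo.
Total: 125 + 115 + 110 + 125 + 110 + 115 + 100 + 100 + 125 + 115 + 100 + 110 + 125 = $1475.

$1475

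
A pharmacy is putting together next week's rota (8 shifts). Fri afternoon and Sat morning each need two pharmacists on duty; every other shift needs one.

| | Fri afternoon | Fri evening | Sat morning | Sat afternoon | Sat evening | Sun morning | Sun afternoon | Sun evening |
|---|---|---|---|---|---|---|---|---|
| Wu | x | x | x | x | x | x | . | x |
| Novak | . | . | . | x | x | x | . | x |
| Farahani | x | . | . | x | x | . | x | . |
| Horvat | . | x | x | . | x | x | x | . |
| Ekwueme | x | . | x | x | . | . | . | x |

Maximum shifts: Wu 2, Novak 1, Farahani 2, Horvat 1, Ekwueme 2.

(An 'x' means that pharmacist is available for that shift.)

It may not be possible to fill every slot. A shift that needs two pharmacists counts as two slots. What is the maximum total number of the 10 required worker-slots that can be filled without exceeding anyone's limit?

8

Total capacity across all pharmacists is 2+1+2+1+2 = 8, and 10 slots are needed, so at most 8 can be filled.
An assignment achieving 8: Fri afternoon→Wu+Farahani, Fri evening→Wu, Sat morning→Horvat+Ekwueme, Sun morning→Novak, Sun afternoon→Farahani, Sun evening→Ekwueme.
Loads: Wu 2/2, Novak 1/1, Farahani 2/2, Horvat 1/1, Ekwueme 2/2.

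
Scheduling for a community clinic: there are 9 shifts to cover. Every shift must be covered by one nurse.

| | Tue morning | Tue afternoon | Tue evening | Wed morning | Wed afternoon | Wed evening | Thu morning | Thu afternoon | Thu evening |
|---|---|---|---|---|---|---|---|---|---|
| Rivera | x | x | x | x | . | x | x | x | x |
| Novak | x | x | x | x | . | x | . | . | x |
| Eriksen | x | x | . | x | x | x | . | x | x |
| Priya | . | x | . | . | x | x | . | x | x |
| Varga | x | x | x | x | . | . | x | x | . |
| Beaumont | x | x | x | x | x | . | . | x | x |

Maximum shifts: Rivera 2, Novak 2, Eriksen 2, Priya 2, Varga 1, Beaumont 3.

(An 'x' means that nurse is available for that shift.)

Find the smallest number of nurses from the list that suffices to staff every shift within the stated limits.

9 slots to fill and no one can take more than 3, so at least ⌈9/3⌉ = 3 nurses are needed.
Any 3 nurses together have capacity at most 3+2+2 = 7 < 9 slots, so 3 can never suffice.
Rivera, Novak, Eriksen, and Beaumont alone can cover everything: Tue morning→Novak, Tue afternoon→Beaumont, Tue evening→Rivera, Wed morning→Beaumont, Wed afternoon→Eriksen, Wed evening→Novak, Thu morning→Rivera, Thu afternoon→Eriksen, Thu evening→Beaumont.

4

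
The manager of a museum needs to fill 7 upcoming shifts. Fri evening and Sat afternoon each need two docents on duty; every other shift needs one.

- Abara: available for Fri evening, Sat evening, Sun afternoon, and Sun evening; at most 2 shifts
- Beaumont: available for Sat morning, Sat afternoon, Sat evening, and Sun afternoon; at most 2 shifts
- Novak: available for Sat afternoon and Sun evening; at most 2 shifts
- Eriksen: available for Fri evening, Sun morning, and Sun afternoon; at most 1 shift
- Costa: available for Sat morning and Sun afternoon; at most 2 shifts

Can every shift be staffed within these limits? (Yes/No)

Total capacity is 9 and 9 slots are needed, so capacity alone doesn't rule it out.
Shifts {Fri evening, Sun morning} need 3 worker-slots in total, but the docents available for any of those shifts (Abara and Eriksen) can supply at most 2 among them. So no valid schedule exists.

No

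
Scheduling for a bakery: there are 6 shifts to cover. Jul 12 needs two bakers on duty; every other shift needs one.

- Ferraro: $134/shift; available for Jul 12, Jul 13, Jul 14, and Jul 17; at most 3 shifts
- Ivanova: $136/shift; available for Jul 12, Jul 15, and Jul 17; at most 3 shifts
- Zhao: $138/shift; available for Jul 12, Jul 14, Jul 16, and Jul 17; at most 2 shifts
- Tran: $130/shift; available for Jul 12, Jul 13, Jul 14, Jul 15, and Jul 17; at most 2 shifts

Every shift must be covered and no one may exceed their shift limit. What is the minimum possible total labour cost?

$936

Jul 16 can only be covered by Zhao, so that assignment is forced.
Picking the cheapest available baker for each shift independently would cost $922, but that ignores the shift limits.
An optimal schedule: Jul 12→Ferraro+Ivanova, Jul 13→Tran, Jul 14→Ferraro, Jul 15→Tran, Jul 16→Zhao, Jul 17→Ferraro.
Total: 134 + 136 + 130 + 134 + 130 + 138 + 134 = $936.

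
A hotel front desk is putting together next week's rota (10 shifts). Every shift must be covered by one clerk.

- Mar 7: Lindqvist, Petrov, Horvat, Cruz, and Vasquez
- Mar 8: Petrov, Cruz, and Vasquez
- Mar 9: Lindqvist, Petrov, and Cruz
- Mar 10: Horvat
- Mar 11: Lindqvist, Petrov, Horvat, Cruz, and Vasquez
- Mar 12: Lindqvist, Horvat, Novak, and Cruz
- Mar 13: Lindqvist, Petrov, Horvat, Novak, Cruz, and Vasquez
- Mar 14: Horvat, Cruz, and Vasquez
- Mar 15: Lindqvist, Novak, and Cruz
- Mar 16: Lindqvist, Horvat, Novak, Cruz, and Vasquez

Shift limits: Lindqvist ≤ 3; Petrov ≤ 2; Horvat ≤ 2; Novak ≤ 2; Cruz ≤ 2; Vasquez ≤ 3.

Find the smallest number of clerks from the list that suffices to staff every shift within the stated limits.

10 slots to fill and no one can take more than 3, so at least ⌈10/3⌉ = 4 clerks are needed.
Lindqvist, Petrov, Horvat, and Vasquez alone can cover everything: Mar 7→Petrov, Mar 8→Petrov, Mar 9→Lindqvist, Mar 10→Horvat, Mar 11→Vasquez, Mar 12→Lindqvist, Mar 13→Vasquez, Mar 14→Horvat, Mar 15→Lindqvist, Mar 16→Vasquez.

4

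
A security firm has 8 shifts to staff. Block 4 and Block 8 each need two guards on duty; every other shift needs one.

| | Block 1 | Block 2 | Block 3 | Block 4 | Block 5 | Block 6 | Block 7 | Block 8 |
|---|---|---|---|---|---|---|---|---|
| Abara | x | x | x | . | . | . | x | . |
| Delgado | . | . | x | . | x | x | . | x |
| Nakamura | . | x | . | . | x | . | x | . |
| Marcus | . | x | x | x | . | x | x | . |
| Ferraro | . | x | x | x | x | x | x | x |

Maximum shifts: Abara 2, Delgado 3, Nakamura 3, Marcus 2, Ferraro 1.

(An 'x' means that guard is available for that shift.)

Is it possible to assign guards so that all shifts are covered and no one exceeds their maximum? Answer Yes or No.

Total capacity is 11 and 10 slots are needed, so capacity alone doesn't rule it out.
Shifts {Block 4, Block 8} need 4 worker-slots in total, but the guards available for any of those shifts (Delgado, Marcus, and Ferraro) can supply at most 3 among them. So no valid schedule exists.

No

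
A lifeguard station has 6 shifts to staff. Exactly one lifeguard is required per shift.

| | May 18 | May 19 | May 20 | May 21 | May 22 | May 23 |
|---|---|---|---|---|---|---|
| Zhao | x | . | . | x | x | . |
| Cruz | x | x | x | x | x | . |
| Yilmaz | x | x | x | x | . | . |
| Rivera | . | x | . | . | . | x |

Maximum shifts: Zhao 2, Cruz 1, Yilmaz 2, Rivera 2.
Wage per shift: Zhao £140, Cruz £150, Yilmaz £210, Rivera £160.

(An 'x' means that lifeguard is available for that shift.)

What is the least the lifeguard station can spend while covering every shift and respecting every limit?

May 23 can only be covered by Rivera, so that assignment is forced.
Picking the cheapest available lifeguard for each shift independently would cost £880, but that ignores the shift limits.
An optimal schedule: May 18→Zhao, May 19→Rivera, May 20→Cruz, May 21→Yilmaz, May 22→Zhao, May 23→Rivera.
Total: 140 + 160 + 150 + 210 + 140 + 160 = £960.

£960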